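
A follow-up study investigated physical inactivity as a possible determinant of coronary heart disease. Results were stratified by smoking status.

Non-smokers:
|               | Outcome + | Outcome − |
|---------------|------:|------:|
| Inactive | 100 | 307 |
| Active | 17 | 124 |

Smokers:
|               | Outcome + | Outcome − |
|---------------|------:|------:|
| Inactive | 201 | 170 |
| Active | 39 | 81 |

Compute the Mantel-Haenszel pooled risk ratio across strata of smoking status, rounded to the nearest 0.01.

RR_MH = Σ(aᵢ·n₀ᵢ/nᵢ) / Σ(cᵢ·n₁ᵢ/nᵢ), with n₁ᵢ = aᵢ+bᵢ (exposed), n₀ᵢ = cᵢ+dᵢ (unexposed), nᵢ = n₁ᵢ+n₀ᵢ.
Stratum 1 (Non-smokers): n₁ = 407, n₀ = 141, n = 548; a·n₀/n = 100·141/548 = 25.7299; c·n₁/n = 17·407/548 = 12.6259
Stratum 2 (Smokers): n₁ = 371, n₀ = 120, n = 491; a·n₀/n = 201·120/491 = 49.1242; c·n₁/n = 39·371/491 = 29.4684
RR_MH = (25.7299 + 49.1242) / (12.6259 + 29.4684) = 74.8542 / 42.0943 = 1.77825

1.78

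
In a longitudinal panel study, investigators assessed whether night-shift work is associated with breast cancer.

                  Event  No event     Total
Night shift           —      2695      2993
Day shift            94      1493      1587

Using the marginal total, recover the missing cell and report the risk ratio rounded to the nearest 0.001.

1.681

The missing cell is in the exposed row: 2993 − 2695 = 298.
So a = 298, b = 2695, c = 94, d = 1493.
RR = [a/(a+b)] / [c/(c+d)] = (298/2993) / (94/1587) = 0.09957/0.05923 = 1.68096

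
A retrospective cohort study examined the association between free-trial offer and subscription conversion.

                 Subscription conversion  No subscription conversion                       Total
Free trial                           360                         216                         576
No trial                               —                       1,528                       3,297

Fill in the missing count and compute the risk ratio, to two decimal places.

The missing cell is in the unexposed row: 3297 − 1528 = 1769.
So a = 360, b = 216, c = 1769, d = 1528.
RR = [a/(a+b)] / [c/(c+d)] = (360/576) / (1769/3297) = 0.62500/0.53655 = 1.16485

1.16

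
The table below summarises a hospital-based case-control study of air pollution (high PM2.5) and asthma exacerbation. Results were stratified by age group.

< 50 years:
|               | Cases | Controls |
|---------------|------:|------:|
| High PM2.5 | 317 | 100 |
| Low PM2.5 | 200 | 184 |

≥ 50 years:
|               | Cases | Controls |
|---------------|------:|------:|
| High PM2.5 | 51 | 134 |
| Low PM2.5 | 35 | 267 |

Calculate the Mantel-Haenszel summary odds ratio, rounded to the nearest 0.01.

2.91

OR_MH = Σ(aᵢdᵢ/nᵢ) / Σ(bᵢcᵢ/nᵢ), where nᵢ is the stratum total.
Stratum 1 (< 50 years): n = 801; a·d/n = 317·184/801 = 72.8190; b·c/n = 100·200/801 = 24.9688
Stratum 2 (≥ 50 years): n = 487; a·d/n = 51·267/487 = 27.9610; b·c/n = 134·35/487 = 9.6304
OR_MH = (72.8190 + 27.9610) / (24.9688 + 9.6304) = 100.7800 / 34.5992 = 2.91278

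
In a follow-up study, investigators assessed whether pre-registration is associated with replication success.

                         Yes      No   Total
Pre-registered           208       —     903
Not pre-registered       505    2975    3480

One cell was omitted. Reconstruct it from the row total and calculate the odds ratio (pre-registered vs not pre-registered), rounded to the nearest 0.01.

1.76

The missing cell is in the exposed row: 903 − 208 = 695.
So a = 208, b = 695, c = 505, d = 2975.
OR = (a·d)/(b·c) = (208 × 2975) / (695 × 505) = 618800 / 350975 = 1.76309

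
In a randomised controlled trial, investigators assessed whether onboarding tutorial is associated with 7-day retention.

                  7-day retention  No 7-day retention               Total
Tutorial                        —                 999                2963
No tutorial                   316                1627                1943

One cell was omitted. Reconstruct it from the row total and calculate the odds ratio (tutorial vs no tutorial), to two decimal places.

The missing cell is in the exposed row: 2963 − 999 = 1964.
So a = 1964, b = 999, c = 316, d = 1627.
OR = (a·d)/(b·c) = (1964 × 1627) / (999 × 316) = 3195428 / 315684 = 10.12224

10.12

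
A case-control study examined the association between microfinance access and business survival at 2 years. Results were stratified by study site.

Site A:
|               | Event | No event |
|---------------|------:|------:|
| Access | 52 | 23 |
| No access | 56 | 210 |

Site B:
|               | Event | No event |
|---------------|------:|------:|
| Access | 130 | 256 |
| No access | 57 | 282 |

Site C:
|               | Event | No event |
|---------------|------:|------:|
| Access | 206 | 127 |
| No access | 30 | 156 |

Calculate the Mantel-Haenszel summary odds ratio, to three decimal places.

4.625

OR_MH = Σ(aᵢdᵢ/nᵢ) / Σ(bᵢcᵢ/nᵢ), where nᵢ is the stratum total.
Stratum 1 (Site A): n = 341; a·d/n = 52·210/341 = 32.0235; b·c/n = 23·56/341 = 3.7771
Stratum 2 (Site B): n = 725; a·d/n = 130·282/725 = 50.5655; b·c/n = 256·57/725 = 20.1269
Stratum 3 (Site C): n = 519; a·d/n = 206·156/519 = 61.9191; b·c/n = 127·30/519 = 7.3410
OR_MH = (32.0235 + 50.5655 + 61.9191) / (3.7771 + 20.1269 + 7.3410) = 144.5081 / 31.2451 = 4.62499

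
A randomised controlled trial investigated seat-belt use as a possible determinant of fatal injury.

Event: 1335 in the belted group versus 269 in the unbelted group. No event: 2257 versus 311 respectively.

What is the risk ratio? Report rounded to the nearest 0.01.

0.80

From the description: a = 1335, b = 2257, c = 269, d = 311.
Risk in exposed = 1335/3592 = 0.37166; risk in unexposed = 269/580 = 0.46379.
RR = 0.37166 / 0.46379 = 0.80135
The risk is 20% lower among the exposed than among the unexposed.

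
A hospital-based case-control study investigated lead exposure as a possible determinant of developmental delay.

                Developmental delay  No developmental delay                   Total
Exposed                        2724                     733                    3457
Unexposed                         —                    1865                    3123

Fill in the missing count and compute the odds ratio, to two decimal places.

The missing cell is in the unexposed row: 3123 − 1865 = 1258.
So a = 2724, b = 733, c = 1258, d = 1865.
OR = (a·d)/(b·c) = (2724 × 1865) / (733 × 1258) = 5080260 / 922114 = 5.50936

5.51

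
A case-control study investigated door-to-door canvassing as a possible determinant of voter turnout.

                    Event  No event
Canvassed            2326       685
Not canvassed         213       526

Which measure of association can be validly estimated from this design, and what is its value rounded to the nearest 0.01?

Cells: a = 2326, b = 685, c = 213, d = 526.
This is a case-control study: participants were sampled on outcome status, so risks in the source population cannot be estimated directly — relative risk is not valid here. The odds ratio is the appropriate measure.
OR = (a·d)/(b·c) = (2326 × 526) / (685 × 213) = 1223476 / 145905 = 8.38543

8.39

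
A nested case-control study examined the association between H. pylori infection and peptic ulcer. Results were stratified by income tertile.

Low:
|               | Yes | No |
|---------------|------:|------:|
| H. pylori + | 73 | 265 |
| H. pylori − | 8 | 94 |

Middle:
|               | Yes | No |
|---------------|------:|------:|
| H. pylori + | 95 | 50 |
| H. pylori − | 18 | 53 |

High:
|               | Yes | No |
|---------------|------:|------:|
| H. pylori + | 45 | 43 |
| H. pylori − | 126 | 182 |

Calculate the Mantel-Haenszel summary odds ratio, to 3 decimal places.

OR_MH = Σ(aᵢdᵢ/nᵢ) / Σ(bᵢcᵢ/nᵢ), where nᵢ is the stratum total.
Stratum 1 (Low): n = 440; a·d/n = 73·94/440 = 15.5955; b·c/n = 265·8/440 = 4.8182
Stratum 2 (Middle): n = 216; a·d/n = 95·53/216 = 23.3102; b·c/n = 50·18/216 = 4.1667
Stratum 3 (High): n = 396; a·d/n = 45·182/396 = 20.6818; b·c/n = 43·126/396 = 13.6818
OR_MH = (15.5955 + 23.3102 + 20.6818) / (4.8182 + 4.1667 + 13.6818) = 59.5875 / 22.6667 = 2.62886

2.629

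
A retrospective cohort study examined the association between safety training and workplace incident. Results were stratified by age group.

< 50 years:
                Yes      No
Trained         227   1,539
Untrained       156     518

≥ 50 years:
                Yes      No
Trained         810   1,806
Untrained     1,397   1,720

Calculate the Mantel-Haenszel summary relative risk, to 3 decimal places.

RR_MH = Σ(aᵢ·n₀ᵢ/nᵢ) / Σ(cᵢ·n₁ᵢ/nᵢ), with n₁ᵢ = aᵢ+bᵢ (exposed), n₀ᵢ = cᵢ+dᵢ (unexposed), nᵢ = n₁ᵢ+n₀ᵢ.
Stratum 1 (< 50 years): n₁ = 1766, n₀ = 674, n = 2440; a·n₀/n = 227·674/2440 = 62.7041; c·n₁/n = 156·1766/2440 = 112.9082
Stratum 2 (≥ 50 years): n₁ = 2616, n₀ = 3117, n = 5733; a·n₀/n = 810·3117/5733 = 440.3925; c·n₁/n = 1397·2616/5733 = 637.4589
RR_MH = (62.7041 + 440.3925) / (112.9082 + 637.4589) = 503.0966 / 750.3671 = 0.67047

0.670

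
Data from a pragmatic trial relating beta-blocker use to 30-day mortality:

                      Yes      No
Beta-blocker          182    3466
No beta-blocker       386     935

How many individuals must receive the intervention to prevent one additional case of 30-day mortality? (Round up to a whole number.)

5

Risk in treated group = 182/3648 = 0.04989; risk in control = 386/1321 = 0.29220.
Absolute risk reduction = 0.29220 − 0.04989 = 0.24231
NNT = 1 / ARR = 1 / 0.24231 = 4.127 → round up → 5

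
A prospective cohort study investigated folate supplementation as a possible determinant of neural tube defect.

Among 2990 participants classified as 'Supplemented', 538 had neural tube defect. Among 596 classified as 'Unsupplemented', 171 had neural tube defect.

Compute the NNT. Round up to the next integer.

Risk in treated group = 538/2990 = 0.17993; risk in control = 171/596 = 0.28691.
Absolute risk reduction = 0.28691 − 0.17993 = 0.10698
NNT = 1 / ARR = 1 / 0.10698 = 9.348 → round up → 10

10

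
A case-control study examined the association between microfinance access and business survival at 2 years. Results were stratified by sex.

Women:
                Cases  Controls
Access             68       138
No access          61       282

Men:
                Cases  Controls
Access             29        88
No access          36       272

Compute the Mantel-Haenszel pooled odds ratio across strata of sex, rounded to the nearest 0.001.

2.347

OR_MH = Σ(aᵢdᵢ/nᵢ) / Σ(bᵢcᵢ/nᵢ), where nᵢ is the stratum total.
Stratum 1 (Women): n = 549; a·d/n = 68·282/549 = 34.9290; b·c/n = 138·61/549 = 15.3333
Stratum 2 (Men): n = 425; a·d/n = 29·272/425 = 18.5600; b·c/n = 88·36/425 = 7.4541
OR_MH = (34.9290 + 18.5600) / (15.3333 + 7.4541) = 53.4890 / 22.7875 = 2.34730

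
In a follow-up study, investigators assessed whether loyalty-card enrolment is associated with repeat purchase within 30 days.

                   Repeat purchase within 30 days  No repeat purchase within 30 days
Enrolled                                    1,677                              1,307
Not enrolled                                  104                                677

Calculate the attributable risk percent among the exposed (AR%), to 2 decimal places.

76.31

Cells: a = 1677, b = 1307, c = 104, d = 677.
Risk in exposed = 1677/2984 = 0.56200; risk in unexposed = 104/781 = 0.13316.
RR = 0.56200/0.13316 = 4.22038
AR% = (RR − 1)/RR × 100 = (4.22038 − 1)/4.22038 × 100 = 76.3055%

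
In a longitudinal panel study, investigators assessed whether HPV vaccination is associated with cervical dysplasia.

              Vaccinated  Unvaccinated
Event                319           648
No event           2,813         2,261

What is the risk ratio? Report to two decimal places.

Reading the table with exposure as columns: a = 319 (Vaccinated, case), b = 2813 (Vaccinated, non-case), c = 648 (Unvaccinated, case), d = 2261.
Risk in exposed = 319/3132 = 0.10185; risk in unexposed = 648/2909 = 0.22276.
RR = 0.10185 / 0.22276 = 0.45723
The risk is 54% lower among the exposed than among the unexposed.

0.46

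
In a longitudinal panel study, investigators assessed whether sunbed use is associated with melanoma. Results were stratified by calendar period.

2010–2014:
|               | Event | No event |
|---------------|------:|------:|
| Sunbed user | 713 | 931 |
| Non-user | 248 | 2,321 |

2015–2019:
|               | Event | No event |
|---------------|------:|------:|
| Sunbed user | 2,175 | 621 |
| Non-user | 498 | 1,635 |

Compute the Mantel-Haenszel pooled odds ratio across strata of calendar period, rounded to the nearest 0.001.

9.479

OR_MH = Σ(aᵢdᵢ/nᵢ) / Σ(bᵢcᵢ/nᵢ), where nᵢ is the stratum total.
Stratum 1 (2010–2014): n = 4213; a·d/n = 713·2321/4213 = 392.8016; b·c/n = 931·248/4213 = 54.8037
Stratum 2 (2015–2019): n = 4929; a·d/n = 2175·1635/4929 = 721.4699; b·c/n = 621·498/4929 = 62.7425
OR_MH = (392.8016 + 721.4699) / (54.8037 + 62.7425) = 1114.2714 / 117.5462 = 9.47943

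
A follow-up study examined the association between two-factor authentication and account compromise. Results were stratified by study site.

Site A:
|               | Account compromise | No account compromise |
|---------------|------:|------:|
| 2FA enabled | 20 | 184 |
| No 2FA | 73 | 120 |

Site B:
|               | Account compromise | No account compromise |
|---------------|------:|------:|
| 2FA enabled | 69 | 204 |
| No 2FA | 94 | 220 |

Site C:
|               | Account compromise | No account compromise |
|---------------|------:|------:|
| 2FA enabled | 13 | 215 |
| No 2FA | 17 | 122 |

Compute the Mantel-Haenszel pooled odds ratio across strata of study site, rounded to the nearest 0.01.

OR_MH = Σ(aᵢdᵢ/nᵢ) / Σ(bᵢcᵢ/nᵢ), where nᵢ is the stratum total.
Stratum 1 (Site A): n = 397; a·d/n = 20·120/397 = 6.0453; b·c/n = 184·73/397 = 33.8338
Stratum 2 (Site B): n = 587; a·d/n = 69·220/587 = 25.8603; b·c/n = 204·94/587 = 32.6678
Stratum 3 (Site C): n = 367; a·d/n = 13·122/367 = 4.3215; b·c/n = 215·17/367 = 9.9591
OR_MH = (6.0453 + 25.8603 + 4.3215) / (33.8338 + 32.6678 + 9.9591) = 36.2272 / 76.4607 = 0.47380

0.47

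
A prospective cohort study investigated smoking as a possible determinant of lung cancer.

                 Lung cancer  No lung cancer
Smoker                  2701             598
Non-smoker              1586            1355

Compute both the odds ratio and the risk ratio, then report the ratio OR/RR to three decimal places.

Cells: a = 2701, b = 598, c = 1586, d = 1355.
OR = (2701·1355)/(598·1586) = 3659855/948428 = 3.85886
Risk in exposed = 2701/3299 = 0.81873; risk in unexposed = 1586/2941 = 0.53927; RR = 1.51822
OR/RR = 3.85886 / 1.51822 = 2.54171
The outcome is not rare, so the OR lies further from 1 than the RR.

2.542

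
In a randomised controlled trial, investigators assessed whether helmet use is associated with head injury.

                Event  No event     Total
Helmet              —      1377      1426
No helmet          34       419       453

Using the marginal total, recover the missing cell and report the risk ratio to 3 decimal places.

0.458

The missing cell is in the exposed row: 1426 − 1377 = 49.
So a = 49, b = 1377, c = 34, d = 419.
RR = [a/(a+b)] / [c/(c+d)] = (49/1426) / (34/453) = 0.03436/0.07506 = 0.45782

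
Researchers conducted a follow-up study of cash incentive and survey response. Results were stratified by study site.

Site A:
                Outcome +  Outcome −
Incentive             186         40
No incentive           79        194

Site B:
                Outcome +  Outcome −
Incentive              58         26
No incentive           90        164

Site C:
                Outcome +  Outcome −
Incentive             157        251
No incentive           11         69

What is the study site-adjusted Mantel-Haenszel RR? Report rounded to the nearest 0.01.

RR_MH = Σ(aᵢ·n₀ᵢ/nᵢ) / Σ(cᵢ·n₁ᵢ/nᵢ), with n₁ᵢ = aᵢ+bᵢ (exposed), n₀ᵢ = cᵢ+dᵢ (unexposed), nᵢ = n₁ᵢ+n₀ᵢ.
Stratum 1 (Site A): n₁ = 226, n₀ = 273, n = 499; a·n₀/n = 186·273/499 = 101.7595; c·n₁/n = 79·226/499 = 35.7796
Stratum 2 (Site B): n₁ = 84, n₀ = 254, n = 338; a·n₀/n = 58·254/338 = 43.5858; c·n₁/n = 90·84/338 = 22.3669
Stratum 3 (Site C): n₁ = 408, n₀ = 80, n = 488; a·n₀/n = 157·80/488 = 25.7377; c·n₁/n = 11·408/488 = 9.1967
RR_MH = (101.7595 + 43.5858 + 25.7377) / (35.7796 + 22.3669 + 9.1967) = 171.0830 / 67.3431 = 2.54047

2.54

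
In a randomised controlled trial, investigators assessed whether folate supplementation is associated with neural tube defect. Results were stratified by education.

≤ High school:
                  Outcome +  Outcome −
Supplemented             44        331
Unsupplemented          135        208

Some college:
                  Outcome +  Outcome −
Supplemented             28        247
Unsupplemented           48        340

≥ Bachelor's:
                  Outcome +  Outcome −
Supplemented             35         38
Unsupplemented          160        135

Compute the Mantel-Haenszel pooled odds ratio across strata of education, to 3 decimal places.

OR_MH = Σ(aᵢdᵢ/nᵢ) / Σ(bᵢcᵢ/nᵢ), where nᵢ is the stratum total.
Stratum 1 (≤ High school): n = 718; a·d/n = 44·208/718 = 12.7465; b·c/n = 331·135/718 = 62.2354
Stratum 2 (Some college): n = 663; a·d/n = 28·340/663 = 14.3590; b·c/n = 247·48/663 = 17.8824
Stratum 3 (≥ Bachelor's): n = 368; a·d/n = 35·135/368 = 12.8397; b·c/n = 38·160/368 = 16.5217
OR_MH = (12.7465 + 14.3590 + 12.8397) / (62.2354 + 17.8824 + 16.5217) = 39.9452 / 96.6395 = 0.41334

0.413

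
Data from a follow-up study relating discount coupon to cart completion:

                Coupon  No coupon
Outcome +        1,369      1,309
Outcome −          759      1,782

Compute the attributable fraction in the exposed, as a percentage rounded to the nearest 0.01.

Reading the table with exposure as columns: a = 1369 (Coupon, case), b = 759 (Coupon, non-case), c = 1309 (No coupon, case), d = 1782.
Risk in exposed = 1369/2128 = 0.64333; risk in unexposed = 1309/3091 = 0.42349.
RR = 0.64333/0.42349 = 1.51912
AR% = (RR − 1)/RR × 100 = (1.51912 − 1)/1.51912 × 100 = 34.1723%

34.17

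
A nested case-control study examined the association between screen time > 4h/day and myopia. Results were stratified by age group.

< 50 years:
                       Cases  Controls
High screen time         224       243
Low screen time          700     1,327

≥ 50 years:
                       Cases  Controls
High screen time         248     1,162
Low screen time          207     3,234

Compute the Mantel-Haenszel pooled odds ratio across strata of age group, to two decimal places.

2.42

OR_MH = Σ(aᵢdᵢ/nᵢ) / Σ(bᵢcᵢ/nᵢ), where nᵢ is the stratum total.
Stratum 1 (< 50 years): n = 2494; a·d/n = 224·1327/2494 = 119.1852; b·c/n = 243·700/2494 = 68.2037
Stratum 2 (≥ 50 years): n = 4851; a·d/n = 248·3234/4851 = 165.3333; b·c/n = 1162·207/4851 = 49.5844
OR_MH = (119.1852 + 165.3333) / (68.2037 + 49.5844) = 284.5186 / 117.7881 = 2.41551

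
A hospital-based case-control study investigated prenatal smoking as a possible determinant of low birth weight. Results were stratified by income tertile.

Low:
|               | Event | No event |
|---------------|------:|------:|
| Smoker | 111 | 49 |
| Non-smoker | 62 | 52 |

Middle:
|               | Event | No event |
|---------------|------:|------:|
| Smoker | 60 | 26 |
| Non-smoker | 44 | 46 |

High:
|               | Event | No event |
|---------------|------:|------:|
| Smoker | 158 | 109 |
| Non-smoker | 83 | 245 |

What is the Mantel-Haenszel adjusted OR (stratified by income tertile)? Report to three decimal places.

OR_MH = Σ(aᵢdᵢ/nᵢ) / Σ(bᵢcᵢ/nᵢ), where nᵢ is the stratum total.
Stratum 1 (Low): n = 274; a·d/n = 111·52/274 = 21.0657; b·c/n = 49·62/274 = 11.0876
Stratum 2 (Middle): n = 176; a·d/n = 60·46/176 = 15.6818; b·c/n = 26·44/176 = 6.5000
Stratum 3 (High): n = 595; a·d/n = 158·245/595 = 65.0588; b·c/n = 109·83/595 = 15.2050
OR_MH = (21.0657 + 15.6818 + 65.0588) / (11.0876 + 6.5000 + 15.2050) = 101.8063 / 32.7926 = 3.10455

3.105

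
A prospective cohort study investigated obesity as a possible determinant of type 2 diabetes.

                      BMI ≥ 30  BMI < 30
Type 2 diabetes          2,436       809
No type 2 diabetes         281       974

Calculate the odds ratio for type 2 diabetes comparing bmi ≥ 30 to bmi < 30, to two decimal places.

Reading the table with exposure as columns: a = 2436 (BMI ≥ 30, case), b = 281 (BMI ≥ 30, non-case), c = 809 (BMI < 30, case), d = 974.
OR = (a·d)/(b·c) = (2436 × 974) / (281 × 809) = 2372664 / 227329 = 10.43714
The odds of type 2 diabetes are about 10.44 times as high in the bmi ≥ 30 group.

10.44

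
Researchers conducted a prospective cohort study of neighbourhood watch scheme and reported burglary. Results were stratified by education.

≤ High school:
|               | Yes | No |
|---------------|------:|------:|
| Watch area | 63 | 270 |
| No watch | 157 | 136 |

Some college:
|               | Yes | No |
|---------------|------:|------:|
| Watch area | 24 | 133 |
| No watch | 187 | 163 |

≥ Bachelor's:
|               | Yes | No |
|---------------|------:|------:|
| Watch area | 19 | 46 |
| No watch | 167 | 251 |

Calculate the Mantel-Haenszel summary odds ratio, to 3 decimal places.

0.236

OR_MH = Σ(aᵢdᵢ/nᵢ) / Σ(bᵢcᵢ/nᵢ), where nᵢ is the stratum total.
Stratum 1 (≤ High school): n = 626; a·d/n = 63·136/626 = 13.6869; b·c/n = 270·157/626 = 67.7157
Stratum 2 (Some college): n = 507; a·d/n = 24·163/507 = 7.7160; b·c/n = 133·187/507 = 49.0552
Stratum 3 (≥ Bachelor's): n = 483; a·d/n = 19·251/483 = 9.8737; b·c/n = 46·167/483 = 15.9048
OR_MH = (13.6869 + 7.7160 + 9.8737) / (67.7157 + 49.0552 + 15.9048) = 31.2766 / 132.6756 = 0.23574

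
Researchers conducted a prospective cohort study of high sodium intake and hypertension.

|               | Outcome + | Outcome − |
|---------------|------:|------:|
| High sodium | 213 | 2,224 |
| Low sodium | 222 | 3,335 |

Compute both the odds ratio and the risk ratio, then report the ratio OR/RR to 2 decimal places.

Cells: a = 213, b = 2224, c = 222, d = 3335.
OR = (213·3335)/(2224·222) = 710355/493728 = 1.43876
Risk in exposed = 213/2437 = 0.08740; risk in unexposed = 222/3557 = 0.06241; RR = 1.40041
OR/RR = 1.43876 / 1.40041 = 1.02738
The outcome is rare in both groups, so OR ≈ RR (ratio near 1).

1.03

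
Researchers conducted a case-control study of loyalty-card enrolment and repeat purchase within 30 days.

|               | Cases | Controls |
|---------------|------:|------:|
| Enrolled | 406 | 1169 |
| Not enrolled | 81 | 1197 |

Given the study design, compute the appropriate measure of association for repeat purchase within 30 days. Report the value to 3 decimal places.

5.132

Cells: a = 406, b = 1169, c = 81, d = 1197.
This is a case-control study: participants were sampled on outcome status, so risks in the source population cannot be estimated directly — relative risk is not valid here. The odds ratio is the appropriate measure.
OR = (a·d)/(b·c) = (406 × 1197) / (1169 × 81) = 485982 / 94689 = 5.13240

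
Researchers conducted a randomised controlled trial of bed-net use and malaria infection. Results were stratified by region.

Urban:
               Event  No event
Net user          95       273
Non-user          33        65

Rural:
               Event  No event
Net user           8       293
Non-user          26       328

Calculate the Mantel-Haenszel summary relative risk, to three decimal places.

RR_MH = Σ(aᵢ·n₀ᵢ/nᵢ) / Σ(cᵢ·n₁ᵢ/nᵢ), with n₁ᵢ = aᵢ+bᵢ (exposed), n₀ᵢ = cᵢ+dᵢ (unexposed), nᵢ = n₁ᵢ+n₀ᵢ.
Stratum 1 (Urban): n₁ = 368, n₀ = 98, n = 466; a·n₀/n = 95·98/466 = 19.9785; c·n₁/n = 33·368/466 = 26.0601
Stratum 2 (Rural): n₁ = 301, n₀ = 354, n = 655; a·n₀/n = 8·354/655 = 4.3237; c·n₁/n = 26·301/655 = 11.9481
RR_MH = (19.9785 + 4.3237) / (26.0601 + 11.9481) = 24.3022 / 38.0082 = 0.63939

0.639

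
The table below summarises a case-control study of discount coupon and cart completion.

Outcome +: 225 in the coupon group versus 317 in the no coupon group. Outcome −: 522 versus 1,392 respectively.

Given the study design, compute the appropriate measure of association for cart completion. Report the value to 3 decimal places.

1.893

From the description: a = 225, b = 522, c = 317, d = 1392.
This is a case-control study: participants were sampled on outcome status, so risks in the source population cannot be estimated directly — relative risk is not valid here. The odds ratio is the appropriate measure.
OR = (a·d)/(b·c) = (225 × 1392) / (522 × 317) = 313200 / 165474 = 1.89274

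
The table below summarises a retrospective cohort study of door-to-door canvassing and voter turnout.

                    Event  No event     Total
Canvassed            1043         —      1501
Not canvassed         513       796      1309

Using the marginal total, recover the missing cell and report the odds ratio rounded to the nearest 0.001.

3.534

The missing cell is in the exposed row: 1501 − 1043 = 458.
So a = 1043, b = 458, c = 513, d = 796.
OR = (a·d)/(b·c) = (1043 × 796) / (458 × 513) = 830228 / 234954 = 3.53358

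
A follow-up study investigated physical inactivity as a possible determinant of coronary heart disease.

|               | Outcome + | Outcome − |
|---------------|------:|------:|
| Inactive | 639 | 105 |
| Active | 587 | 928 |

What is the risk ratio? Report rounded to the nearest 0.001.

2.217

Cells: a = 639, b = 105, c = 587, d = 928.
Risk in exposed = 639/744 = 0.85887; risk in unexposed = 587/1515 = 0.38746.
RR = 0.85887 / 0.38746 = 2.21668
The risk among the exposed is 2.22 times that among the unexposed.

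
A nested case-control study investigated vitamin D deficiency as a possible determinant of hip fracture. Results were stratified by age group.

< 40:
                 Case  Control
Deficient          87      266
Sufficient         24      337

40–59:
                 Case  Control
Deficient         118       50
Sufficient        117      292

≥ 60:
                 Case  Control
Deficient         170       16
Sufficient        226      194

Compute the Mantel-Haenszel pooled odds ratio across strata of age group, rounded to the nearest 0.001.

6.196

OR_MH = Σ(aᵢdᵢ/nᵢ) / Σ(bᵢcᵢ/nᵢ), where nᵢ is the stratum total.
Stratum 1 (< 40): n = 714; a·d/n = 87·337/714 = 41.0630; b·c/n = 266·24/714 = 8.9412
Stratum 2 (40–59): n = 577; a·d/n = 118·292/577 = 59.7158; b·c/n = 50·117/577 = 10.1386
Stratum 3 (≥ 60): n = 606; a·d/n = 170·194/606 = 54.4224; b·c/n = 16·226/606 = 5.9670
OR_MH = (41.0630 + 59.7158 + 54.4224) / (8.9412 + 10.1386 + 5.9670) = 155.2012 / 25.0468 = 6.19644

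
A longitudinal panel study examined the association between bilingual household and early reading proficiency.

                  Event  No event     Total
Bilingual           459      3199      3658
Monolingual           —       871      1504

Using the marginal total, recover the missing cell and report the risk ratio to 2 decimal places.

0.30

The missing cell is in the unexposed row: 1504 − 871 = 633.
So a = 459, b = 3199, c = 633, d = 871.
RR = [a/(a+b)] / [c/(c+d)] = (459/3658) / (633/1504) = 0.12548/0.42088 = 0.29814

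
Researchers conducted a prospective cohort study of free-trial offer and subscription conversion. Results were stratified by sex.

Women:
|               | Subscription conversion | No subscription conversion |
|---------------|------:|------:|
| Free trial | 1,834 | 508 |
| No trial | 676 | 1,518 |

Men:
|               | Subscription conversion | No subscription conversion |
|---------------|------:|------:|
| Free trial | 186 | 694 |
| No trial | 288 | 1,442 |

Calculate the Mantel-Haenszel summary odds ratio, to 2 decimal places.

OR_MH = Σ(aᵢdᵢ/nᵢ) / Σ(bᵢcᵢ/nᵢ), where nᵢ is the stratum total.
Stratum 1 (Women): n = 4536; a·d/n = 1834·1518/4536 = 613.7593; b·c/n = 508·676/4536 = 75.7072
Stratum 2 (Men): n = 2610; a·d/n = 186·1442/2610 = 102.7632; b·c/n = 694·288/2610 = 76.5793
OR_MH = (613.7593 + 102.7632) / (75.7072 + 76.5793) = 716.5225 / 152.2865 = 4.70509

4.71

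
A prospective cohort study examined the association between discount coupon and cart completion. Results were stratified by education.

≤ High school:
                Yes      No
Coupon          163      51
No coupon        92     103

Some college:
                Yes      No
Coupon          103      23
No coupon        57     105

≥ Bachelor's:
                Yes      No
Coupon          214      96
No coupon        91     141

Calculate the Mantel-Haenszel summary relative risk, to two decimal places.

RR_MH = Σ(aᵢ·n₀ᵢ/nᵢ) / Σ(cᵢ·n₁ᵢ/nᵢ), with n₁ᵢ = aᵢ+bᵢ (exposed), n₀ᵢ = cᵢ+dᵢ (unexposed), nᵢ = n₁ᵢ+n₀ᵢ.
Stratum 1 (≤ High school): n₁ = 214, n₀ = 195, n = 409; a·n₀/n = 163·195/409 = 77.7139; c·n₁/n = 92·214/409 = 48.1369
Stratum 2 (Some college): n₁ = 126, n₀ = 162, n = 288; a·n₀/n = 103·162/288 = 57.9375; c·n₁/n = 57·126/288 = 24.9375
Stratum 3 (≥ Bachelor's): n₁ = 310, n₀ = 232, n = 542; a·n₀/n = 214·232/542 = 91.6015; c·n₁/n = 91·310/542 = 52.0480
RR_MH = (77.7139 + 57.9375 + 91.6015) / (48.1369 + 24.9375 + 52.0480) = 227.2529 / 125.1224 = 1.81624

1.82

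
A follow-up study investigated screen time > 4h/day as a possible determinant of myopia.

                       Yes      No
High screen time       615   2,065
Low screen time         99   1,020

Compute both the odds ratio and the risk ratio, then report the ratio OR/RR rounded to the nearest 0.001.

1.183

Cells: a = 615, b = 2065, c = 99, d = 1020.
OR = (615·1020)/(2065·99) = 627300/204435 = 3.06846
Risk in exposed = 615/2680 = 0.22948; risk in unexposed = 99/1119 = 0.08847; RR = 2.59379
OR/RR = 3.06846 / 2.59379 = 1.18300
The outcome is not rare, so the OR lies further from 1 than the RR.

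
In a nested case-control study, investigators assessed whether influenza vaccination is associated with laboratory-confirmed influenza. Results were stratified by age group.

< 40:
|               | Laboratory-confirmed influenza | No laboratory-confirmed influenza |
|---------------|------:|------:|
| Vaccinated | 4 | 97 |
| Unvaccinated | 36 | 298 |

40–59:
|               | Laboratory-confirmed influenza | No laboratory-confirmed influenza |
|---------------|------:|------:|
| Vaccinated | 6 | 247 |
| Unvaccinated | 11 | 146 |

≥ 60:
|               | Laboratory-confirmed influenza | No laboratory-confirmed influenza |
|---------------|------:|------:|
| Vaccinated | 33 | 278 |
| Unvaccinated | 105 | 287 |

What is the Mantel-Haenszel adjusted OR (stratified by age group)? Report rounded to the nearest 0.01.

0.33

OR_MH = Σ(aᵢdᵢ/nᵢ) / Σ(bᵢcᵢ/nᵢ), where nᵢ is the stratum total.
Stratum 1 (< 40): n = 435; a·d/n = 4·298/435 = 2.7402; b·c/n = 97·36/435 = 8.0276
Stratum 2 (40–59): n = 410; a·d/n = 6·146/410 = 2.1366; b·c/n = 247·11/410 = 6.6268
Stratum 3 (≥ 60): n = 703; a·d/n = 33·287/703 = 13.4723; b·c/n = 278·105/703 = 41.5220
OR_MH = (2.7402 + 2.1366 + 13.4723) / (8.0276 + 6.6268 + 41.5220) = 18.3491 / 56.1765 = 0.32663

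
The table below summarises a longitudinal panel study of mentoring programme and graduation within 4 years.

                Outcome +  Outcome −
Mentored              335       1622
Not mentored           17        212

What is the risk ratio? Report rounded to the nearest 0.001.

Cells: a = 335, b = 1622, c = 17, d = 212.
Risk in exposed = 335/1957 = 0.17118; risk in unexposed = 17/229 = 0.07424.
RR = 0.17118 / 0.07424 = 2.30590
The risk among the exposed is 2.31 times that among the unexposed.

2.306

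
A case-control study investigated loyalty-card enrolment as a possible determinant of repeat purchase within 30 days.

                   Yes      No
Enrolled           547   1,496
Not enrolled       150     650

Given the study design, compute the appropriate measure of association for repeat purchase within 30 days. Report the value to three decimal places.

1.584

Cells: a = 547, b = 1496, c = 150, d = 650.
This is a case-control study: participants were sampled on outcome status, so risks in the source population cannot be estimated directly — relative risk is not valid here. The odds ratio is the appropriate measure.
OR = (a·d)/(b·c) = (547 × 650) / (1496 × 150) = 355550 / 224400 = 1.58445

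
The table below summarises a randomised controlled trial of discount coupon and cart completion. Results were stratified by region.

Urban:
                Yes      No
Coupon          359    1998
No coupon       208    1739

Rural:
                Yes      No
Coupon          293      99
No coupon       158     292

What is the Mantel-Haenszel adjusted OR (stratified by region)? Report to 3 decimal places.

2.142

OR_MH = Σ(aᵢdᵢ/nᵢ) / Σ(bᵢcᵢ/nᵢ), where nᵢ is the stratum total.
Stratum 1 (Urban): n = 4304; a·d/n = 359·1739/4304 = 145.0513; b·c/n = 1998·208/4304 = 96.5576
Stratum 2 (Rural): n = 842; a·d/n = 293·292/842 = 101.6105; b·c/n = 99·158/842 = 18.5772
OR_MH = (145.0513 + 101.6105) / (96.5576 + 18.5772) = 246.6618 / 115.1348 = 2.14237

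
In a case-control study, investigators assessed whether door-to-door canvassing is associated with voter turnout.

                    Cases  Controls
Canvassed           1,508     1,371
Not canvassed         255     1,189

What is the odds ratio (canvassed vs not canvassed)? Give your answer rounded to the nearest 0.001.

5.129

Cells: a = 1508, b = 1371, c = 255, d = 1189.
OR = (a·d)/(b·c) = (1508 × 1189) / (1371 × 255) = 1793012 / 349605 = 5.12868
The odds of voter turnout are about 5.13 times as high in the canvassed group.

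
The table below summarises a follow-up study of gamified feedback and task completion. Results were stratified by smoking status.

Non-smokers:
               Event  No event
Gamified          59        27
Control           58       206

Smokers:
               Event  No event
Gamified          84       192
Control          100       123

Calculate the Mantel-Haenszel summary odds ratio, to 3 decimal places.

OR_MH = Σ(aᵢdᵢ/nᵢ) / Σ(bᵢcᵢ/nᵢ), where nᵢ is the stratum total.
Stratum 1 (Non-smokers): n = 350; a·d/n = 59·206/350 = 34.7257; b·c/n = 27·58/350 = 4.4743
Stratum 2 (Smokers): n = 499; a·d/n = 84·123/499 = 20.7054; b·c/n = 192·100/499 = 38.4770
OR_MH = (34.7257 + 20.7054) / (4.4743 + 38.4770) = 55.4311 / 42.9512 = 1.29056

1.291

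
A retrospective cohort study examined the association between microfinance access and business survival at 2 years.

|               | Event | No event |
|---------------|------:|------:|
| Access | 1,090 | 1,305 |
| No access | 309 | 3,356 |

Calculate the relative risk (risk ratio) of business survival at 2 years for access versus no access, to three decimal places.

Cells: a = 1090, b = 1305, c = 309, d = 3356.
Risk in exposed = 1090/2395 = 0.45511; risk in unexposed = 309/3665 = 0.08431.
RR = 0.45511 / 0.08431 = 5.39804
The risk among the exposed is 5.40 times that among the unexposed.

5.398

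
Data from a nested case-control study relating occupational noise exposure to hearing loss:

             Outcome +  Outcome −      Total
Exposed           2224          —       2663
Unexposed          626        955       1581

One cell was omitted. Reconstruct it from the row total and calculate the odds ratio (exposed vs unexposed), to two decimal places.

The missing cell is in the exposed row: 2663 − 2224 = 439.
So a = 2224, b = 439, c = 626, d = 955.
OR = (a·d)/(b·c) = (2224 × 955) / (439 × 626) = 2123920 / 274814 = 7.72857

7.73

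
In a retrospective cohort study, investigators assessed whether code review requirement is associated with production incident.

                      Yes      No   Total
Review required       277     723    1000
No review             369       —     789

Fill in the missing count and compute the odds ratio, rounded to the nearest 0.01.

0.44

The missing cell is in the unexposed row: 789 − 369 = 420.
So a = 277, b = 723, c = 369, d = 420.
OR = (a·d)/(b·c) = (277 × 420) / (723 × 369) = 116340 / 266787 = 0.43608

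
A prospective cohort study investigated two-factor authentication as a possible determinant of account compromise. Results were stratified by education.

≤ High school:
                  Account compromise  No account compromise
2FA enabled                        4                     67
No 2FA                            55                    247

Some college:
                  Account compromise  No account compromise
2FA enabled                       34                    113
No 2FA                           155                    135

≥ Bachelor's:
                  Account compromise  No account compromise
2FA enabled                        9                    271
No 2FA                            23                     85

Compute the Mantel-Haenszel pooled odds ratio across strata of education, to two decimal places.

OR_MH = Σ(aᵢdᵢ/nᵢ) / Σ(bᵢcᵢ/nᵢ), where nᵢ is the stratum total.
Stratum 1 (≤ High school): n = 373; a·d/n = 4·247/373 = 2.6488; b·c/n = 67·55/373 = 9.8794
Stratum 2 (Some college): n = 437; a·d/n = 34·135/437 = 10.5034; b·c/n = 113·155/437 = 40.0801
Stratum 3 (≥ Bachelor's): n = 388; a·d/n = 9·85/388 = 1.9716; b·c/n = 271·23/388 = 16.0644
OR_MH = (2.6488 + 10.5034 + 1.9716) / (9.8794 + 40.0801 + 16.0644) = 15.1239 / 66.0239 = 0.22907

0.23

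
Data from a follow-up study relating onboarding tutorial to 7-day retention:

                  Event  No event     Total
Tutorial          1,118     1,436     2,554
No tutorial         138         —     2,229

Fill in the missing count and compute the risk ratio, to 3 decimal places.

7.071

The missing cell is in the unexposed row: 2229 − 138 = 2091.
So a = 1118, b = 1436, c = 138, d = 2091.
RR = [a/(a+b)] / [c/(c+d)] = (1118/2554) / (138/2229) = 0.43774/0.06191 = 7.07053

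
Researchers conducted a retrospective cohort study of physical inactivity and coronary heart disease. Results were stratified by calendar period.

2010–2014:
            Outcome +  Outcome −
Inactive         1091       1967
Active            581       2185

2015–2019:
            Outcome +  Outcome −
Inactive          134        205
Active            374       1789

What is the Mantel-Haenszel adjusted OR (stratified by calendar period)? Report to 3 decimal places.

OR_MH = Σ(aᵢdᵢ/nᵢ) / Σ(bᵢcᵢ/nᵢ), where nᵢ is the stratum total.
Stratum 1 (2010–2014): n = 5824; a·d/n = 1091·2185/5824 = 409.3123; b·c/n = 1967·581/5824 = 196.2272
Stratum 2 (2015–2019): n = 2502; a·d/n = 134·1789/2502 = 95.8137; b·c/n = 205·374/2502 = 30.6435
OR_MH = (409.3123 + 95.8137) / (196.2272 + 30.6435) = 505.1261 / 226.8706 = 2.22649

2.226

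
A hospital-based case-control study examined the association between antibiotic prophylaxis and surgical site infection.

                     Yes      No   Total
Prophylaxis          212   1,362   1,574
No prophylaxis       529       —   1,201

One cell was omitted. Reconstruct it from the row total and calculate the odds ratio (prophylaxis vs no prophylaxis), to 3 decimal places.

The missing cell is in the unexposed row: 1201 − 529 = 672.
So a = 212, b = 1362, c = 529, d = 672.
OR = (a·d)/(b·c) = (212 × 672) / (1362 × 529) = 142464 / 720498 = 0.19773

0.198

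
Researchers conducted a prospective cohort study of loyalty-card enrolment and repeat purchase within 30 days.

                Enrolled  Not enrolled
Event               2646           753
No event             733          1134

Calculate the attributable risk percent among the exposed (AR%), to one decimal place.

Reading the table with exposure as columns: a = 2646 (Enrolled, case), b = 733 (Enrolled, non-case), c = 753 (Not enrolled, case), d = 1134.
Risk in exposed = 2646/3379 = 0.78307; risk in unexposed = 753/1887 = 0.39905.
RR = 0.78307/0.39905 = 1.96236
AR% = (RR − 1)/RR × 100 = (1.96236 − 1)/1.96236 × 100 = 49.0409%

49.0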